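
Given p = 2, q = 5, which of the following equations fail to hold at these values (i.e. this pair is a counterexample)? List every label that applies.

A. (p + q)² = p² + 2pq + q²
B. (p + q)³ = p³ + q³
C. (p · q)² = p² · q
Evaluating each claim at the given values:
A. LHS = 49, RHS = 49 → holds here (LHS = RHS)
B. LHS = 343, RHS = 133 → fails here (LHS ≠ RHS)
C. LHS = 100, RHS = 20 → fails here (LHS ≠ RHS)

Answer: B, C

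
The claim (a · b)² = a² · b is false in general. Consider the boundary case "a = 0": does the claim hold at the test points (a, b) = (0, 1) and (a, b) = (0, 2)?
At (0, 1): LHS = 0, RHS = 0 → equal
At (0, 2): LHS = 0, RHS = 0 → equal

So the claim does hold at both of these boundary points, even though it is not an identity.

Answer: Yes, holds at both test points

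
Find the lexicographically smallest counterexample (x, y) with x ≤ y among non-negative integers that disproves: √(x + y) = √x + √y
Substituting (1, 1) into the claim:
LHS = √(1 + 1) = √(2) ≈ 1.414
RHS = √1 + √1 = 2

Since LHS ≠ RHS, this pair disproves the claim, and no lexicographically smaller pair (x ≤ y, non-negative integers) does.

For instance (1, 5) is also a counterexample (LHS = √(6) ≈ 2.449, RHS = 1 + √(5) ≈ 3.236), but it's lexicographically larger.

Answer: (x, y) = (1, 1)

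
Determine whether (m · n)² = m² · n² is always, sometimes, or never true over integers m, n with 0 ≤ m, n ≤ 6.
The identity holds for every pair in the range. For instance at (m, n) = (1, 0): both sides equal 0.

Answer: Always true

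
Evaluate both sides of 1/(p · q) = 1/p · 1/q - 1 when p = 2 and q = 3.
LHS = 1/(2 · 3) = 1/6
RHS = 1/2 · 1/3 - 1 = -5/6

LHS ≠ RHS, so the equation does not hold here.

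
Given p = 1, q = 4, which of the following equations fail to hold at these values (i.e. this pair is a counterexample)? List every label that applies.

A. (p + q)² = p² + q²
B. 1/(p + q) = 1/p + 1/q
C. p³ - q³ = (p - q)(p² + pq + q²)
A, B

Evaluating each claim at the given values:
A. LHS = 25, RHS = 17 → fails here (LHS ≠ RHS)
B. LHS = 1/5, RHS = 5/4 → fails here (LHS ≠ RHS)
C. LHS = -63, RHS = -63 → holds here (LHS = RHS)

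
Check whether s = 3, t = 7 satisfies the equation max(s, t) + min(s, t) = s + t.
Substituting s = 3, t = 7:

LHS = max(3, 7) + min(3, 7) = 10
RHS = 3 + 7 = 10

LHS = RHS, so the equation holds at this point.

Answer: Holds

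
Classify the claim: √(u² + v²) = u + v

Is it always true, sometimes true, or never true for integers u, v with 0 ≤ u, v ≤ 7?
Sometimes true

It holds at (u, v) = (0, 7) (both sides equal 7), but fails at (u, v) = (2, 1) (LHS = √(5) ≈ 2.236, RHS = 3).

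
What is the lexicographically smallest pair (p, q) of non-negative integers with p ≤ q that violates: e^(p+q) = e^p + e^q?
(p, q) = (0, 0)

Substituting (0, 0) into the claim:
LHS = e^(0+0) = 1
RHS = e^0 + e^0 = 2

Since LHS ≠ RHS, this pair disproves the claim, and no lexicographically smaller pair (p ≤ q, non-negative integers) does.

For instance (1, 6) is also a counterexample (LHS = e^7 ≈ 1097, RHS = e + e^6 ≈ 406.1), but it's lexicographically larger.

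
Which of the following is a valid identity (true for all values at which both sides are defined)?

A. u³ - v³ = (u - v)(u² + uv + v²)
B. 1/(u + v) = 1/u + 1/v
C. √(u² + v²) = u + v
A

A: holds — e.g. at (3, 7), both sides equal -316.
B: fails at (1, 2) — LHS = 1/3, RHS = 3/2.
C: fails at (1, 4) — LHS = √(17) ≈ 4.123, RHS = 5.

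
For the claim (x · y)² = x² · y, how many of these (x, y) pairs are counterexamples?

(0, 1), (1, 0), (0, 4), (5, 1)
Testing each pair:
(0, 1): LHS = 0, RHS = 0 → satisfies claim
(1, 0): LHS = 0, RHS = 0 → satisfies claim
(0, 4): LHS = 0, RHS = 0 → satisfies claim
(5, 1): LHS = 25, RHS = 25 → satisfies claim

That makes 0 counterexamples.

Answer: 0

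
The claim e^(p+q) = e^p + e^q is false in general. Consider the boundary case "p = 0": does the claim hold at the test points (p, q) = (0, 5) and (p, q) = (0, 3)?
At (0, 5): LHS = e^5 ≈ 148.4 ≠ RHS = 1 + e^5 ≈ 149.4
At (0, 3): LHS = e^3 ≈ 20.09 ≠ RHS = 1 + e^3 ≈ 21.09

Answer: No, fails at both test points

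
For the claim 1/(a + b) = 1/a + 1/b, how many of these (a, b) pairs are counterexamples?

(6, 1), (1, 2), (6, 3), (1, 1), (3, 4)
Testing each pair:
(6, 1): LHS = 1/7, RHS = 7/6 → counterexample
(1, 2): LHS = 1/3, RHS = 3/2 → counterexample
(6, 3): LHS = 1/9, RHS = 1/2 → counterexample
(1, 1): LHS = 1/2, RHS = 2 → counterexample
(3, 4): LHS = 1/7, RHS = 7/12 → counterexample

That makes 5 counterexamples.

Answer: 5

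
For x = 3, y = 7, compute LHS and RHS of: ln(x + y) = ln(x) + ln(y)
LHS = ln(3 + 7) = ln(10) ≈ 2.303
RHS = ln(3) + ln(7) ≈ 3.045

LHS ≠ RHS (they differ by about 0.7419), so the equation does not hold here.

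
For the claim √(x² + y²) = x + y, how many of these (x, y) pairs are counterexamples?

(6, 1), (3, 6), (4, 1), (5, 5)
4

Testing each pair:
(6, 1): LHS = √(37) ≈ 6.083, RHS = 7 → counterexample
(3, 6): LHS = 3·√(5) ≈ 6.708, RHS = 9 → counterexample
(4, 1): LHS = √(17) ≈ 4.123, RHS = 5 → counterexample
(5, 5): LHS = 5·√(2) ≈ 7.071, RHS = 10 → counterexample

That makes 4 counterexamples.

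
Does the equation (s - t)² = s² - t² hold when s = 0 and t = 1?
Substituting s = 0, t = 1:

LHS = (0 - 1)² = 1
RHS = 0² - 1² = -1

LHS ≠ RHS, so the equation does not hold at this point.

Answer: Fails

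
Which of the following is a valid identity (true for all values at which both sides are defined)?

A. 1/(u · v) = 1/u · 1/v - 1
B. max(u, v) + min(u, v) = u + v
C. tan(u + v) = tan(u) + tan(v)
B

A: fails at (4, 5) — LHS = 1/20, RHS = -19/20.
B: holds — e.g. at (3, 5), both sides equal 8.
C: fails at (3, 5) — LHS = tan(8) ≈ -6.8, RHS = tan(5) + tan(3) ≈ -3.523.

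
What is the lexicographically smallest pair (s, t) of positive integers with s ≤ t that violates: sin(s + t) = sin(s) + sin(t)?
(s, t) = (1, 1)

Substituting (1, 1) into the claim:
LHS = sin(1 + 1) = sin(2) ≈ 0.9093
RHS = sin(1) + sin(1) = 2·sin(1) ≈ 1.683

Since LHS ≠ RHS, this pair disproves the claim, and no lexicographically smaller pair (s ≤ t, positive integers) does.

For instance (1, 8) is also a counterexample (LHS = sin(9) ≈ 0.4121, RHS = sin(1) + sin(8) ≈ 1.831), but it's lexicographically larger.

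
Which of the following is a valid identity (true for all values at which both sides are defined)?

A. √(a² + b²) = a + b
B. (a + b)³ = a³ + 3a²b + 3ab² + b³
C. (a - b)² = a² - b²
B

A: fails at (2, 2) — LHS = 2·√(2) ≈ 2.828, RHS = 4.
B: holds — e.g. at (3, 4), both sides equal 343.
C: fails at (5, 8) — LHS = 9, RHS = -39.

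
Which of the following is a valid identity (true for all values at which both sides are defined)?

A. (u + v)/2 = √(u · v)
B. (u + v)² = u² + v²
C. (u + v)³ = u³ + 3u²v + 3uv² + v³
A: fails at (2, 4) — LHS = 3, RHS = 2·√(2) ≈ 2.828.
B: fails at (3, 4) — LHS = 49, RHS = 25.
C: holds — e.g. at (1, 1), both sides equal 8.

Answer: C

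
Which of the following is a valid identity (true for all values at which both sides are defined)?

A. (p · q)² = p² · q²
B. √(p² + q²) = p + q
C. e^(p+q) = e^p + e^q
A: holds — e.g. at (4, 4), both sides equal 256.
B: fails at (2, 4) — LHS = 2·√(5) ≈ 4.472, RHS = 6.
C: fails at (0, 1) — LHS = e ≈ 2.718, RHS = 1 + e ≈ 3.718.

Answer: A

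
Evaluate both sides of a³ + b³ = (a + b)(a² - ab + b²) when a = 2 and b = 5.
LHS = 2³ + 5³ = 133
RHS = (2 + 5)(2² - 2·5 + 5²) = 133

LHS = RHS: the two sides agree.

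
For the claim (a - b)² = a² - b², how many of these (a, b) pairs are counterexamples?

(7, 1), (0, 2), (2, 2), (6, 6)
Testing each pair:
(7, 1): LHS = 36, RHS = 48 → counterexample
(0, 2): LHS = 4, RHS = -4 → counterexample
(2, 2): LHS = 0, RHS = 0 → satisfies claim
(6, 6): LHS = 0, RHS = 0 → satisfies claim

That makes 2 counterexamples.

Answer: 2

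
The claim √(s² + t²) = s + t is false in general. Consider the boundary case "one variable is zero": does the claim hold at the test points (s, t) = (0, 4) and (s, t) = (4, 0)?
At (0, 4): LHS = 4, RHS = 4 → equal
At (4, 0): LHS = 4, RHS = 4 → equal

So the claim does hold at both of these boundary points, even though it is not an identity.

Answer: Yes, holds at both test points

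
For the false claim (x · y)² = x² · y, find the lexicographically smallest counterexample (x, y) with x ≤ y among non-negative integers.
At (0, 1): both sides equal 0, so it holds there.
At (0, 5): both sides equal 0, so it holds there.

Substituting (1, 2) into the claim:
LHS = (1 · 2)² = 4
RHS = 1² · 2 = 2

Since LHS ≠ RHS, this pair disproves the claim, and no lexicographically smaller pair (x ≤ y, non-negative integers) does.

For instance (2, 5) is also a counterexample (LHS = 100, RHS = 20), but it's lexicographically larger.

Answer: (x, y) = (1, 2)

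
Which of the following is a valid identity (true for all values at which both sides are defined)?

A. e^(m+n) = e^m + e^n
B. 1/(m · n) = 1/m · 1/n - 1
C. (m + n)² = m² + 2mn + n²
C

A: fails at (2, 2) — LHS = e^4 ≈ 54.6, RHS = 2·e^2 ≈ 14.78.
B: fails at (2, 2) — LHS = 1/4, RHS = -3/4.
C: holds — e.g. at (3, 5), both sides equal 64.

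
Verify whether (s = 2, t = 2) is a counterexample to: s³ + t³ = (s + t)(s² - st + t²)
Substituting s = 2, t = 2:
LHS = 2³ + 2³ = 16
RHS = (2 + 2)(2² - 2·2 + 2²) = 16

The sides agree, so this pair does not disprove the claim.

Answer: No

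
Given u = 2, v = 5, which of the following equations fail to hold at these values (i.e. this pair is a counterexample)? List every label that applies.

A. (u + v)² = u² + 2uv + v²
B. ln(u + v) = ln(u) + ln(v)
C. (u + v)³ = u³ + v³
B, C

Evaluating each claim at the given values:
A. LHS = 49, RHS = 49 → holds here (LHS = RHS)
B. LHS = ln(7) ≈ 1.946, RHS = ln(2) + ln(5) ≈ 2.303 → fails here (LHS ≠ RHS)
C. LHS = 343, RHS = 133 → fails here (LHS ≠ RHS)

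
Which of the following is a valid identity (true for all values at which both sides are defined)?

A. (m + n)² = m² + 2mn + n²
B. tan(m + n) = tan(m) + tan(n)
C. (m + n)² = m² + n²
A: holds — e.g. at (5, 8), both sides equal 169.
B: fails at (2, 3) — LHS = tan(5) ≈ -3.381, RHS = tan(2) + tan(3) ≈ -2.328.
C: fails at (1, 2) — LHS = 9, RHS = 5.

Answer: A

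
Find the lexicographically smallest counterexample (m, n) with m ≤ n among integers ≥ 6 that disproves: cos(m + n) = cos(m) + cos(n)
(m, n) = (6, 6)

Substituting (6, 6) into the claim:
LHS = cos(6 + 6) = cos(12) ≈ 0.8439
RHS = cos(6) + cos(6) = 2·cos(6) ≈ 1.92

Since LHS ≠ RHS, this pair disproves the claim, and no lexicographically smaller pair (m ≤ n, integers ≥ 6) does.

For instance (11, 13) is also a counterexample (LHS = cos(24) ≈ 0.4242, RHS = cos(11) + cos(13) ≈ 0.9119), but it's lexicographically larger.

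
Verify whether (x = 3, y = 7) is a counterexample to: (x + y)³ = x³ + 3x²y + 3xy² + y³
Substituting x = 3, y = 7:
LHS = (3 + 7)³ = 1000
RHS = 3³ + 3·3²·7 + 3·3·7² + 7³ = 1000

The sides agree, so this pair does not disprove the claim.

Answer: No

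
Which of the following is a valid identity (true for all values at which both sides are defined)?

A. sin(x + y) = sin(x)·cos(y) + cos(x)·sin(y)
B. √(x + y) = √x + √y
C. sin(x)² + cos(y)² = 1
A: holds — e.g. at (4, 4), both sides equal sin(8) ≈ 0.9894.
B: fails at (6, 7) — LHS = √(13) ≈ 3.606, RHS = √(6) + √(7) ≈ 5.095.
C: fails at (1, 4) — LHS = cos(4)² + sin(1)² ≈ 1.135, RHS = 1.

Answer: A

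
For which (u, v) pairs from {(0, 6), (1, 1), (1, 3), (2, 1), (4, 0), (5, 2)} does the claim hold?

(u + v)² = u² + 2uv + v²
All pairs

Testing each pair:
(0, 6): LHS = 36, RHS = 36 → holds
(1, 1): LHS = 4, RHS = 4 → holds
(1, 3): LHS = 16, RHS = 16 → holds
(2, 1): LHS = 9, RHS = 9 → holds
(4, 0): LHS = 16, RHS = 16 → holds
(5, 2): LHS = 49, RHS = 49 → holds

Every pair satisfies the claim.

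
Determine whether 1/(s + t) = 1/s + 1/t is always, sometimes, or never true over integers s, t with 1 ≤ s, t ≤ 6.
Never true

The claim fails for every pair in the range. For instance at (s, t) = (4, 1): LHS = 1/5, RHS = 5/4.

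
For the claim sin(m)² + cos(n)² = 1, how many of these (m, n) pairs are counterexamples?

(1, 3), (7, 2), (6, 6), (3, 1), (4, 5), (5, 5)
Testing each pair:
(1, 3): LHS = sin(1)² + cos(3)² ≈ 1.688, RHS = 1 → counterexample
(7, 2): LHS = cos(2)² + sin(7)² ≈ 0.6048, RHS = 1 → counterexample
(6, 6): LHS = sin(6)² + cos(6)² = 1, RHS = 1 → satisfies claim
(3, 1): LHS = sin(3)² + cos(1)² ≈ 0.3118, RHS = 1 → counterexample
(4, 5): LHS = cos(5)² + sin(4)² ≈ 0.6532, RHS = 1 → counterexample
(5, 5): LHS = cos(5)² + sin(5)² = 1, RHS = 1 → satisfies claim

That makes 4 counterexamples.

Answer: 4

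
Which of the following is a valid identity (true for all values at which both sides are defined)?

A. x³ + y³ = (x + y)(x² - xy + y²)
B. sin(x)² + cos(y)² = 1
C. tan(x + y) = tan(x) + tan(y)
A

A: holds — e.g. at (2, 3), both sides equal 35.
B: fails at (5, 8) — LHS = cos(8)² + sin(5)² ≈ 0.9407, RHS = 1.
C: fails at (4, 4) — LHS = tan(8) ≈ -6.8, RHS = 2·tan(4) ≈ 2.316.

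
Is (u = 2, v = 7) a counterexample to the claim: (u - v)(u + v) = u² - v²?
Substituting u = 2, v = 7:
LHS = (2 - 7)(2 + 7) = -45
RHS = 2² - 7² = -45

The sides agree, so this pair does not disprove the claim.

Answer: No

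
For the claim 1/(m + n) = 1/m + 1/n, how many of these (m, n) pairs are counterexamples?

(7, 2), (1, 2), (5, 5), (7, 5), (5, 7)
Testing each pair:
(7, 2): LHS = 1/9, RHS = 9/14 → counterexample
(1, 2): LHS = 1/3, RHS = 3/2 → counterexample
(5, 5): LHS = 1/10, RHS = 2/5 → counterexample
(7, 5): LHS = 1/12, RHS = 12/35 → counterexample
(5, 7): LHS = 1/12, RHS = 12/35 → counterexample

That makes 5 counterexamples.

Answer: 5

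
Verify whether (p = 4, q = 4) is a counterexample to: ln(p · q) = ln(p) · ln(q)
Yes

Substituting p = 4, q = 4:
LHS = ln(4 · 4) = ln(16) ≈ 2.773
RHS = ln(4) · ln(4) = ln(4)² ≈ 1.922

Since LHS ≠ RHS, this pair disproves the claim.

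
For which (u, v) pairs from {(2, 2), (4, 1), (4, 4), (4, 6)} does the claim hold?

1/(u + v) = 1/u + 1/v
Testing each pair:
(2, 2): LHS = 1/4, RHS = 1 → fails
(4, 1): LHS = 1/5, RHS = 5/4 → fails
(4, 4): LHS = 1/8, RHS = 1/2 → fails
(4, 6): LHS = 1/10, RHS = 5/12 → fails

No pair satisfies the claim.

Answer: None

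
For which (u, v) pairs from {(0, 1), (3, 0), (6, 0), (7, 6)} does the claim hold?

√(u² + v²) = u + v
(0, 1), (3, 0), (6, 0)

Testing each pair:
(0, 1): LHS = 1, RHS = 1 → holds
(3, 0): LHS = 3, RHS = 3 → holds
(6, 0): LHS = 6, RHS = 6 → holds
(7, 6): LHS = √(85) ≈ 9.22, RHS = 13 → fails

3 of 4 pairs satisfy the claim.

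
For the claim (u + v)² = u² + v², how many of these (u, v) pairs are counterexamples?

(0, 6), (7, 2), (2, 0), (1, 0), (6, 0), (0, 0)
1

Testing each pair:
(0, 6): LHS = 36, RHS = 36 → satisfies claim
(7, 2): LHS = 81, RHS = 53 → counterexample
(2, 0): LHS = 4, RHS = 4 → satisfies claim
(1, 0): LHS = 1, RHS = 1 → satisfies claim
(6, 0): LHS = 36, RHS = 36 → satisfies claim
(0, 0): LHS = 0, RHS = 0 → satisfies claim

That makes 1 counterexample.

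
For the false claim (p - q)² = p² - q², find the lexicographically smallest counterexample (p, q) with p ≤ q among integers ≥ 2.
(p, q) = (2, 3)

Substituting (2, 3) into the claim:
LHS = (2 - 3)² = 1
RHS = 2² - 3² = -5

Since LHS ≠ RHS, this pair disproves the claim, and no lexicographically smaller pair (p ≤ q, integers ≥ 2) does.

For instance (7, 9) is also a counterexample (LHS = 4, RHS = -32), but it's lexicographically larger.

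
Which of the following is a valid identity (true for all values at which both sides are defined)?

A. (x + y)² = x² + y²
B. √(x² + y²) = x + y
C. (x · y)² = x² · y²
A: fails at (2, 7) — LHS = 81, RHS = 53.
B: fails at (1, 4) — LHS = √(17) ≈ 4.123, RHS = 5.
C: holds — e.g. at (1, 2), both sides equal 4.

Answer: C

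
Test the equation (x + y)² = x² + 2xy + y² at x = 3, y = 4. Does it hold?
Substituting x = 3, y = 4:

LHS = (3 + 4)² = 49
RHS = 3² + 2·3·4 + 4² = 49

LHS = RHS, so the equation holds at this point.

Answer: Holds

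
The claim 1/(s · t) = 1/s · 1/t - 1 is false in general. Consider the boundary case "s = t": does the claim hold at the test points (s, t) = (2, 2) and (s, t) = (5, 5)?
No, fails at both test points

At (2, 2): LHS = 1/4 ≠ RHS = -3/4
At (5, 5): LHS = 1/25 ≠ RHS = -24/25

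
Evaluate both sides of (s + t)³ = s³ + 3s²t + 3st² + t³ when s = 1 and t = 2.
LHS = (1 + 2)³ = 27
RHS = 1³ + 3·1²·2 + 3·1·2² + 2³ = 27

LHS = RHS: the two sides agree.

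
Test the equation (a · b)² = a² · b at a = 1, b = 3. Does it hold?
Substituting a = 1, b = 3:

LHS = (1 · 3)² = 9
RHS = 1² · 3 = 3

LHS ≠ RHS, so the equation does not hold at this point.

Answer: Fails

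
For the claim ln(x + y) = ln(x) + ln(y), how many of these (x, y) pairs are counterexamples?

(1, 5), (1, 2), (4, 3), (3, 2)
Testing each pair:
(1, 5): LHS = ln(6) ≈ 1.792, RHS = ln(5) ≈ 1.609 → counterexample
(1, 2): LHS = ln(3) ≈ 1.099, RHS = ln(2) ≈ 0.6931 → counterexample
(4, 3): LHS = ln(7) ≈ 1.946, RHS = ln(3) + ln(4) ≈ 2.485 → counterexample
(3, 2): LHS = ln(5) ≈ 1.609, RHS = ln(2) + ln(3) ≈ 1.792 → counterexample

That makes 4 counterexamples.

Answer: 4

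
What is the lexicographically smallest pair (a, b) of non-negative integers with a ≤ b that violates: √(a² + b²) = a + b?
(a, b) = (1, 1)

At (0, 5): both sides equal 5, so it holds there.

Substituting (1, 1) into the claim:
LHS = √(1² + 1²) = √(2) ≈ 1.414
RHS = 1 + 1 = 2

Since LHS ≠ RHS, this pair disproves the claim, and no lexicographically smaller pair (a ≤ b, non-negative integers) does.

For instance (2, 7) is also a counterexample (LHS = √(53) ≈ 7.28, RHS = 9), but it's lexicographically larger.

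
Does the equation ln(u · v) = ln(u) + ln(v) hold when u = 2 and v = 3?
Substituting u = 2, v = 3:

LHS = ln(2 · 3) = ln(6) ≈ 1.792
RHS = ln(2) + ln(3) ≈ 1.792

LHS = RHS, so the equation holds at this point.

Answer: Holds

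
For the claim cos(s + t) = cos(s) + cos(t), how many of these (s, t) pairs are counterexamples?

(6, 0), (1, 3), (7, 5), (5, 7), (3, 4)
5

Testing each pair:
(6, 0): LHS = cos(6) ≈ 0.9602, RHS = cos(6) + 1 ≈ 1.96 → counterexample
(1, 3): LHS = cos(4) ≈ -0.6536, RHS = cos(3) + cos(1) ≈ -0.4497 → counterexample
(7, 5): LHS = cos(12) ≈ 0.8439, RHS = cos(5) + cos(7) ≈ 1.038 → counterexample
(5, 7): LHS = cos(12) ≈ 0.8439, RHS = cos(5) + cos(7) ≈ 1.038 → counterexample
(3, 4): LHS = cos(7) ≈ 0.7539, RHS = cos(3) + cos(4) ≈ -1.644 → counterexample

That makes 5 counterexamples.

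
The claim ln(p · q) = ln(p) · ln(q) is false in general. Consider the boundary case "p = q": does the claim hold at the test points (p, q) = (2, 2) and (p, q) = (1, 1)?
Only at (1, 1)

At (2, 2): LHS = ln(4) ≈ 1.386 ≠ RHS = ln(2)² ≈ 0.4805
At (1, 1): LHS = 0, RHS = 0 → equal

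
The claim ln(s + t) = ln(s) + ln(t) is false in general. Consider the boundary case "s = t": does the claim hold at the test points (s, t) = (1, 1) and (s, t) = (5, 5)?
No, fails at both test points

At (1, 1): LHS = ln(2) ≈ 0.6931 ≠ RHS = 0
At (5, 5): LHS = ln(10) ≈ 2.303 ≠ RHS = 2·ln(5) ≈ 3.219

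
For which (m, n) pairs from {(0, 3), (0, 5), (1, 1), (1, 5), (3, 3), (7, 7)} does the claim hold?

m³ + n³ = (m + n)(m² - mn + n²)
All pairs

Testing each pair:
(0, 3): LHS = 27, RHS = 27 → holds
(0, 5): LHS = 125, RHS = 125 → holds
(1, 1): LHS = 2, RHS = 2 → holds
(1, 5): LHS = 126, RHS = 126 → holds
(3, 3): LHS = 54, RHS = 54 → holds
(7, 7): LHS = 686, RHS = 686 → holds

Every pair satisfies the claim.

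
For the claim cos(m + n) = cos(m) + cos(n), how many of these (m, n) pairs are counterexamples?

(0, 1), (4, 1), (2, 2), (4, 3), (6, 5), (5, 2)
6

Testing each pair:
(0, 1): LHS = cos(1) ≈ 0.5403, RHS = cos(1) + 1 ≈ 1.54 → counterexample
(4, 1): LHS = cos(5) ≈ 0.2837, RHS = cos(4) + cos(1) ≈ -0.1133 → counterexample
(2, 2): LHS = cos(4) ≈ -0.6536, RHS = 2·cos(2) ≈ -0.8323 → counterexample
(4, 3): LHS = cos(7) ≈ 0.7539, RHS = cos(3) + cos(4) ≈ -1.644 → counterexample
(6, 5): LHS = cos(11) ≈ 0.004426, RHS = cos(5) + cos(6) ≈ 1.244 → counterexample
(5, 2): LHS = cos(7) ≈ 0.7539, RHS = cos(2) + cos(5) ≈ -0.1325 → counterexample

That makes 6 counterexamples.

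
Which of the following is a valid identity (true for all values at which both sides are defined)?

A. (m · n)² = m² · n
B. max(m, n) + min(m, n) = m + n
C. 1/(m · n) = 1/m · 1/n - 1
B

A: fails at (2, 3) — LHS = 36, RHS = 12.
B: holds — e.g. at (4, 4), both sides equal 8.
C: fails at (2, 3) — LHS = 1/6, RHS = -5/6.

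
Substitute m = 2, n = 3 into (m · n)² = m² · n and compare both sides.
LHS = (2 · 3)² = 36
RHS = 2² · 3 = 12

LHS ≠ RHS, so the equation does not hold here.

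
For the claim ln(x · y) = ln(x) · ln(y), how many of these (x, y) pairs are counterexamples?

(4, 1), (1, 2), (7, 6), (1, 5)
4

Testing each pair:
(4, 1): LHS = ln(4) ≈ 1.386, RHS = 0 → counterexample
(1, 2): LHS = ln(2) ≈ 0.6931, RHS = 0 → counterexample
(7, 6): LHS = ln(42) ≈ 3.738, RHS = ln(6)·ln(7) ≈ 3.487 → counterexample
(1, 5): LHS = ln(5) ≈ 1.609, RHS = 0 → counterexample

That makes 4 counterexamples.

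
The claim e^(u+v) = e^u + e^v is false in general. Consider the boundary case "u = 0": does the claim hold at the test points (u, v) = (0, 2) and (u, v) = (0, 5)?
At (0, 2): LHS = e^2 ≈ 7.389 ≠ RHS = 1 + e^2 ≈ 8.389
At (0, 5): LHS = e^5 ≈ 148.4 ≠ RHS = 1 + e^5 ≈ 149.4

Answer: No, fails at both test points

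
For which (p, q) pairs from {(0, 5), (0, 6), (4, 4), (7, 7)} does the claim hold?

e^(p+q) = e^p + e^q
Testing each pair:
(0, 5): LHS = e^5 ≈ 148.4, RHS = 1 + e^5 ≈ 149.4 → fails
(0, 6): LHS = e^6 ≈ 403.4, RHS = 1 + e^6 ≈ 404.4 → fails
(4, 4): LHS = e^8 ≈ 2981, RHS = 2·e^4 ≈ 109.2 → fails
(7, 7): LHS = e^14 ≈ 1202604.3, RHS = 2·e^7 ≈ 2193 → fails

No pair satisfies the claim.

Answer: None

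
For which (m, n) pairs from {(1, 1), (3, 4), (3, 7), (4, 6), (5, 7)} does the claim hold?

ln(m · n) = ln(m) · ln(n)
Testing each pair:
(1, 1): LHS = 0, RHS = 0 → holds
(3, 4): LHS = ln(12) ≈ 2.485, RHS = ln(3)·ln(4) ≈ 1.523 → fails
(3, 7): LHS = ln(21) ≈ 3.045, RHS = ln(3)·ln(7) ≈ 2.138 → fails
(4, 6): LHS = ln(24) ≈ 3.178, RHS = ln(4)·ln(6) ≈ 2.484 → fails
(5, 7): LHS = ln(35) ≈ 3.555, RHS = ln(5)·ln(7) ≈ 3.132 → fails

1 of 5 pairs satisfies the claim.

Answer: (1, 1)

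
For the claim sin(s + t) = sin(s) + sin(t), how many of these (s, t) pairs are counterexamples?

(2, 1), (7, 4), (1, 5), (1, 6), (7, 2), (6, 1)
6

Testing each pair:
(2, 1): LHS = sin(3) ≈ 0.1411, RHS = sin(1) + sin(2) ≈ 1.751 → counterexample
(7, 4): LHS = sin(11) ≈ -1, RHS = sin(4) + sin(7) ≈ -0.09982 → counterexample
(1, 5): LHS = sin(6) ≈ -0.2794, RHS = sin(5) + sin(1) ≈ -0.1175 → counterexample
(1, 6): LHS = sin(7) ≈ 0.657, RHS = sin(6) + sin(1) ≈ 0.5621 → counterexample
(7, 2): LHS = sin(9) ≈ 0.4121, RHS = sin(7) + sin(2) ≈ 1.566 → counterexample
(6, 1): LHS = sin(7) ≈ 0.657, RHS = sin(6) + sin(1) ≈ 0.5621 → counterexample

That makes 6 counterexamples.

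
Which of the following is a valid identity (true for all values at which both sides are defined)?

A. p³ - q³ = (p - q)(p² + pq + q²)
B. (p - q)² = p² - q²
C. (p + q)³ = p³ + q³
A

A: holds — e.g. at (2, 3), both sides equal -19.
B: fails at (0, 1) — LHS = 1, RHS = -1.
C: fails at (2, 3) — LHS = 125, RHS = 35.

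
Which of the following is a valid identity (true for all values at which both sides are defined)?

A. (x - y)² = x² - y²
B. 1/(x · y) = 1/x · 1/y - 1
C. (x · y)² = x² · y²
C

A: fails at (3, 4) — LHS = 1, RHS = -7.
B: fails at (1, 2) — LHS = 1/2, RHS = -1/2.
C: holds — e.g. at (3, 4), both sides equal 144.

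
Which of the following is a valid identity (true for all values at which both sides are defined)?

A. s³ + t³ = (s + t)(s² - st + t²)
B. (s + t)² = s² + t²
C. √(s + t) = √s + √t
A

A: holds — e.g. at (0, 1), both sides equal 1.
B: fails at (2, 4) — LHS = 36, RHS = 20.
C: fails at (2, 7) — LHS = 3, RHS = √(2) + √(7) ≈ 4.06.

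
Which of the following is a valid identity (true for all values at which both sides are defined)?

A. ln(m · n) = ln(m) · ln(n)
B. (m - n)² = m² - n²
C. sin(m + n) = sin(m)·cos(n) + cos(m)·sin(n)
A: fails at (3, 7) — LHS = ln(21) ≈ 3.045, RHS = ln(3)·ln(7) ≈ 2.138.
B: fails at (2, 5) — LHS = 9, RHS = -21.
C: holds — e.g. at (5, 8), both sides equal sin(13) ≈ 0.4202.

Answer: C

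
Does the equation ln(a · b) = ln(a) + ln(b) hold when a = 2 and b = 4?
Holds

Substituting a = 2, b = 4:

LHS = ln(2 · 4) = ln(8) ≈ 2.079
RHS = ln(2) + ln(4) ≈ 2.079

LHS = RHS, so the equation holds at this point.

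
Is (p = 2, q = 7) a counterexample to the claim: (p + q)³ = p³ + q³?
Yes

Substituting p = 2, q = 7:
LHS = (2 + 7)³ = 729
RHS = 2³ + 7³ = 351

Since LHS ≠ RHS, this pair disproves the claim.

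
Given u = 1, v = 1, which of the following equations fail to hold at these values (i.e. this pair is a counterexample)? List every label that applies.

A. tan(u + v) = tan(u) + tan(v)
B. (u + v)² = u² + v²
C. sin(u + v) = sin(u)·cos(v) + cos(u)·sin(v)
A, B

Evaluating each claim at the given values:
A. LHS = tan(2) ≈ -2.185, RHS = 2·tan(1) ≈ 3.115 → fails here (LHS ≠ RHS)
B. LHS = 4, RHS = 2 → fails here (LHS ≠ RHS)
C. LHS = sin(2) ≈ 0.9093, RHS = 2·sin(1)·cos(1) ≈ 0.9093 → holds here (LHS = RHS)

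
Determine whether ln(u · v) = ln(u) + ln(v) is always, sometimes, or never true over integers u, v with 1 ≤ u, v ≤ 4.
Always true

The identity holds for every pair in the range. For instance at (u, v) = (1, 4): both sides equal ln(4) ≈ 1.386.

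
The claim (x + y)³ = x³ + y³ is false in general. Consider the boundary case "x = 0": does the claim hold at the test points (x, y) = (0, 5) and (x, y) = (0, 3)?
At (0, 5): LHS = 125, RHS = 125 → equal
At (0, 3): LHS = 27, RHS = 27 → equal

So the claim does hold at both of these boundary points, even though it is not an identity.

Answer: Yes, holds at both test points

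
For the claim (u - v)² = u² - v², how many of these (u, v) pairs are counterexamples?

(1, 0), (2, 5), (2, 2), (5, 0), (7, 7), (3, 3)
Testing each pair:
(1, 0): LHS = 1, RHS = 1 → satisfies claim
(2, 5): LHS = 9, RHS = -21 → counterexample
(2, 2): LHS = 0, RHS = 0 → satisfies claim
(5, 0): LHS = 25, RHS = 25 → satisfies claim
(7, 7): LHS = 0, RHS = 0 → satisfies claim
(3, 3): LHS = 0, RHS = 0 → satisfies claim

That makes 1 counterexample.

Answer: 1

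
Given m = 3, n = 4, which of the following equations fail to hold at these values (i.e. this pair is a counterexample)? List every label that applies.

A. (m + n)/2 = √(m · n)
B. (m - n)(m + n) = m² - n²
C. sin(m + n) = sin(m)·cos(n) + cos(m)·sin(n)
Evaluating each claim at the given values:
A. LHS = 7/2, RHS = 2·√(3) ≈ 3.464 → fails here (LHS ≠ RHS)
B. LHS = -7, RHS = -7 → holds here (LHS = RHS)
C. LHS = sin(7) ≈ 0.657, RHS = sin(3)·cos(4) + sin(4)·cos(3) ≈ 0.657 → holds here (LHS = RHS)

Answer: A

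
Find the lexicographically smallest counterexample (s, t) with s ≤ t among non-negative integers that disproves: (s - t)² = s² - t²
Substituting (0, 1) into the claim:
LHS = (0 - 1)² = 1
RHS = 0² - 1² = -1

Since LHS ≠ RHS, this pair disproves the claim, and no lexicographically smaller pair (s ≤ t, non-negative integers) does.

For instance (1, 7) is also a counterexample (LHS = 36, RHS = -48), but it's lexicographically larger.

Answer: (s, t) = (0, 1)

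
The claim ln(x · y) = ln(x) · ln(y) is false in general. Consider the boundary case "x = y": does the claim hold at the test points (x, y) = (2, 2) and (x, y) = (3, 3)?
No, fails at both test points

At (2, 2): LHS = ln(4) ≈ 1.386 ≠ RHS = ln(2)² ≈ 0.4805
At (3, 3): LHS = ln(9) ≈ 2.197 ≠ RHS = ln(3)² ≈ 1.207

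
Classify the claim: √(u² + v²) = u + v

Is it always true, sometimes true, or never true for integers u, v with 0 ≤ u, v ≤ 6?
It holds at (u, v) = (0, 3) (both sides equal 3), but fails at (u, v) = (4, 3) (LHS = 5, RHS = 7).

Answer: Sometimes true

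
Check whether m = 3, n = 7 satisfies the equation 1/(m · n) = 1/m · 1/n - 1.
Fails

Substituting m = 3, n = 7:

LHS = 1/(3 · 7) = 1/21
RHS = 1/3 · 1/7 - 1 = -20/21

LHS ≠ RHS, so the equation does not hold at this point.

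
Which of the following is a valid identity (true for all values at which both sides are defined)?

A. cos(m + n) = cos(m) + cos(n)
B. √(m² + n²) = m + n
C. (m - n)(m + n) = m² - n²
C

A: fails at (1, 2) — LHS = cos(3) ≈ -0.99, RHS = cos(2) + cos(1) ≈ 0.1242.
B: fails at (5, 8) — LHS = √(89) ≈ 9.434, RHS = 13.
C: holds — e.g. at (1, 4), both sides equal -15.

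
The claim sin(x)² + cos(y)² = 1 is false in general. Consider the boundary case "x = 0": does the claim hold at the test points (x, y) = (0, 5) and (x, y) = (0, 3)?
No, fails at both test points

At (0, 5): LHS = cos(5)² ≈ 0.08046 ≠ RHS = 1
At (0, 3): LHS = cos(3)² ≈ 0.9801 ≠ RHS = 1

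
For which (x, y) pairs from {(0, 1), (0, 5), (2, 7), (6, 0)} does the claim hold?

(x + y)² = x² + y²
Testing each pair:
(0, 1): LHS = 1, RHS = 1 → holds
(0, 5): LHS = 25, RHS = 25 → holds
(2, 7): LHS = 81, RHS = 53 → fails
(6, 0): LHS = 36, RHS = 36 → holds

3 of 4 pairs satisfy the claim.

Answer: (0, 1), (0, 5), (6, 0)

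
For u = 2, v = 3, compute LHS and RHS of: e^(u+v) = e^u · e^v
LHS = e^(2+3) = e^5 ≈ 148.4
RHS = e^2 · e^3 = e^5 ≈ 148.4

LHS = RHS: the two sides agree.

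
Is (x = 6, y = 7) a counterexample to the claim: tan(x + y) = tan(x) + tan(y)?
Substituting x = 6, y = 7:
LHS = tan(6 + 7) = tan(13) ≈ 0.463
RHS = tan(6) + tan(7) ≈ 0.5804

Since LHS ≠ RHS, this pair disproves the claim.

Answer: Yes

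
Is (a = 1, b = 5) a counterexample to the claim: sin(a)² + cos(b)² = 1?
Yes

Substituting a = 1, b = 5:
LHS = sin(1)² + cos(5)² ≈ 0.7885
RHS = 1

Since LHS ≠ RHS, this pair disproves the claim.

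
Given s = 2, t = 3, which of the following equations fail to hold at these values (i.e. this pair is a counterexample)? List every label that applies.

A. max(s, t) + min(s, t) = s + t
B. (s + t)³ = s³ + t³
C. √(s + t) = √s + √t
Evaluating each claim at the given values:
A. LHS = 5, RHS = 5 → holds here (LHS = RHS)
B. LHS = 125, RHS = 35 → fails here (LHS ≠ RHS)
C. LHS = √(5) ≈ 2.236, RHS = √(2) + √(3) ≈ 3.146 → fails here (LHS ≠ RHS)

Answer: B, C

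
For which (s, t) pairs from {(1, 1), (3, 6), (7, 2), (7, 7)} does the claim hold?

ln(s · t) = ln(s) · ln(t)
Testing each pair:
(1, 1): LHS = 0, RHS = 0 → holds
(3, 6): LHS = ln(18) ≈ 2.89, RHS = ln(3)·ln(6) ≈ 1.968 → fails
(7, 2): LHS = ln(14) ≈ 2.639, RHS = ln(2)·ln(7) ≈ 1.349 → fails
(7, 7): LHS = ln(49) ≈ 3.892, RHS = ln(7)² ≈ 3.787 → fails

1 of 4 pairs satisfies the claim.

Answer: (1, 1)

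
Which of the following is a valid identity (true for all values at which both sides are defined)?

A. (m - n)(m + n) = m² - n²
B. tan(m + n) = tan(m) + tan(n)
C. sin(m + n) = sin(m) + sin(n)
A

A: holds — e.g. at (4, 4), both sides equal 0.
B: fails at (3, 7) — LHS = tan(10) ≈ 0.6484, RHS = tan(3) + tan(7) ≈ 0.7289.
C: fails at (4, 4) — LHS = sin(8) ≈ 0.9894, RHS = 2·sin(4) ≈ -1.514.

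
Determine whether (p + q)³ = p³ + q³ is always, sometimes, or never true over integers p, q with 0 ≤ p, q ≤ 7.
Sometimes true

It holds at (p, q) = (0, 1) (both sides equal 1), but fails at (p, q) = (3, 1) (LHS = 64, RHS = 28).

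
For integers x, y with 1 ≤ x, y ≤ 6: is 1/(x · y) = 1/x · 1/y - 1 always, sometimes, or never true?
Never true

The claim fails for every pair in the range. For instance at (x, y) = (4, 3): LHS = 1/12, RHS = -11/12.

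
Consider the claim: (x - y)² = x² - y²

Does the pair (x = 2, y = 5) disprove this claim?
Yes

Substituting x = 2, y = 5:
LHS = (2 - 5)² = 9
RHS = 2² - 5² = -21

Since LHS ≠ RHS, this pair disproves the claim.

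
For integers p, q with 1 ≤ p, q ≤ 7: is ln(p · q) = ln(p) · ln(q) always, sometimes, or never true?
Sometimes true

It holds at (p, q) = (1, 1) (both sides equal 0), but fails at (p, q) = (2, 4) (LHS = ln(8) ≈ 2.079, RHS = ln(2)·ln(4) ≈ 0.9609).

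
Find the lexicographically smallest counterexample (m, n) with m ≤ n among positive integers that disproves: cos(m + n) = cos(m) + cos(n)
Substituting (1, 1) into the claim:
LHS = cos(1 + 1) = cos(2) ≈ -0.4161
RHS = cos(1) + cos(1) = 2·cos(1) ≈ 1.081

Since LHS ≠ RHS, this pair disproves the claim, and no lexicographically smaller pair (m ≤ n, positive integers) does.

For instance (5, 7) is also a counterexample (LHS = cos(12) ≈ 0.8439, RHS = cos(5) + cos(7) ≈ 1.038), but it's lexicographically larger.

Answer: (m, n) = (1, 1)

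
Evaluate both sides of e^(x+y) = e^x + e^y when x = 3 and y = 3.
LHS = e^(3+3) = e^6 ≈ 403.4
RHS = e^3 + e^3 = 2·e^3 ≈ 40.17

LHS ≠ RHS (they differ by about 363.3), so the equation does not hold here.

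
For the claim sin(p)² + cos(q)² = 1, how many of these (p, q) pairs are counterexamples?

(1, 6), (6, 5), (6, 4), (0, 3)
Testing each pair:
(1, 6): LHS = sin(1)² + cos(6)² ≈ 1.63, RHS = 1 → counterexample
(6, 5): LHS = sin(6)² + cos(5)² ≈ 0.1585, RHS = 1 → counterexample
(6, 4): LHS = sin(6)² + cos(4)² ≈ 0.5053, RHS = 1 → counterexample
(0, 3): LHS = cos(3)² ≈ 0.9801, RHS = 1 → counterexample

That makes 4 counterexamples.

Answer: 4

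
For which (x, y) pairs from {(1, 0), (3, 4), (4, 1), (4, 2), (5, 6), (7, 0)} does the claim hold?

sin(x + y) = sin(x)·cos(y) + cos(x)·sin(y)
Testing each pair:
(1, 0): LHS = sin(1) ≈ 0.8415, RHS = sin(1) ≈ 0.8415 → holds
(3, 4): LHS = sin(7) ≈ 0.657, RHS = sin(3)·cos(4) + sin(4)·cos(3) ≈ 0.657 → holds
(4, 1): LHS = sin(5) ≈ -0.9589, RHS = sin(1)·cos(4) + sin(4)·cos(1) ≈ -0.9589 → holds
(4, 2): LHS = sin(6) ≈ -0.2794, RHS = sin(2)·cos(4) + sin(4)·cos(2) ≈ -0.2794 → holds
(5, 6): LHS = sin(11) ≈ -1, RHS = sin(5)·cos(6) + sin(6)·cos(5) ≈ -1 → holds
(7, 0): LHS = sin(7) ≈ 0.657, RHS = sin(7) ≈ 0.657 → holds

Every pair satisfies the claim.

Answer: All pairs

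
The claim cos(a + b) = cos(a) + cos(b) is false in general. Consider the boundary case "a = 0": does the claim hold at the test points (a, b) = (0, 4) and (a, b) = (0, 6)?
At (0, 4): LHS = cos(4) ≈ -0.6536 ≠ RHS = cos(4) + 1 ≈ 0.3464
At (0, 6): LHS = cos(6) ≈ 0.9602 ≠ RHS = cos(6) + 1 ≈ 1.96

Answer: No, fails at both test points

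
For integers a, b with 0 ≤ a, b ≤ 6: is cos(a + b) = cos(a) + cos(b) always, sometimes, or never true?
The claim fails for every pair in the range. For instance at (a, b) = (6, 6): LHS = cos(12) ≈ 0.8439, RHS = 2·cos(6) ≈ 1.92.

Answer: Never true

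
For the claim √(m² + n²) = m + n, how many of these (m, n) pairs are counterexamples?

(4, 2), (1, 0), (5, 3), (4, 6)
Testing each pair:
(4, 2): LHS = 2·√(5) ≈ 4.472, RHS = 6 → counterexample
(1, 0): LHS = 1, RHS = 1 → satisfies claim
(5, 3): LHS = √(34) ≈ 5.831, RHS = 8 → counterexample
(4, 6): LHS = 2·√(13) ≈ 7.211, RHS = 10 → counterexample

That makes 3 counterexamples.

Answer: 3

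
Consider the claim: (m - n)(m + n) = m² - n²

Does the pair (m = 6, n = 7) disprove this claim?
Substituting m = 6, n = 7:
LHS = (6 - 7)(6 + 7) = -13
RHS = 6² - 7² = -13

The sides agree, so this pair does not disprove the claim.

Answer: No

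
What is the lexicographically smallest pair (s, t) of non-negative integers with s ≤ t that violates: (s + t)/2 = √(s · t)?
Substituting (0, 1) into the claim:
LHS = (0 + 1)/2 = 1/2
RHS = √(0 · 1) = 0

Since LHS ≠ RHS, this pair disproves the claim, and no lexicographically smaller pair (s ≤ t, non-negative integers) does.

For instance (1, 7) is also a counterexample (LHS = 4, RHS = √(7) ≈ 2.646), but it's lexicographically larger.

Answer: (s, t) = (0, 1)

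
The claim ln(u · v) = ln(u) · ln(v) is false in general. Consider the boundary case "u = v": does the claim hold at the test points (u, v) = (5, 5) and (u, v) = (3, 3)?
No, fails at both test points

At (5, 5): LHS = ln(25) ≈ 3.219 ≠ RHS = ln(5)² ≈ 2.59
At (3, 3): LHS = ln(9) ≈ 2.197 ≠ RHS = ln(3)² ≈ 1.207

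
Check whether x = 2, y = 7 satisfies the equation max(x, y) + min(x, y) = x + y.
Substituting x = 2, y = 7:

LHS = max(2, 7) + min(2, 7) = 9
RHS = 2 + 7 = 9

LHS = RHS, so the equation holds at this point.

Answer: Holds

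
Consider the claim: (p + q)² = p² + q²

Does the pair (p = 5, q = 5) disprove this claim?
Substituting p = 5, q = 5:
LHS = (5 + 5)² = 100
RHS = 5² + 5² = 50

Since LHS ≠ RHS, this pair disproves the claim.

Answer: Yes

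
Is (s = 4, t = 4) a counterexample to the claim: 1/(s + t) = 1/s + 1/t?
Substituting s = 4, t = 4:
LHS = 1/(4 + 4) = 1/8
RHS = 1/4 + 1/4 = 1/2

Since LHS ≠ RHS, this pair disproves the claim.

Answer: Yes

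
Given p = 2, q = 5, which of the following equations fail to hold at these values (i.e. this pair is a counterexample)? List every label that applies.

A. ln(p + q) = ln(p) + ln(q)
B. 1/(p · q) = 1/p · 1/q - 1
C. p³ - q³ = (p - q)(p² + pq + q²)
A, B

Evaluating each claim at the given values:
A. LHS = ln(7) ≈ 1.946, RHS = ln(2) + ln(5) ≈ 2.303 → fails here (LHS ≠ RHS)
B. LHS = 1/10, RHS = -9/10 → fails here (LHS ≠ RHS)
C. LHS = -117, RHS = -117 → holds here (LHS = RHS)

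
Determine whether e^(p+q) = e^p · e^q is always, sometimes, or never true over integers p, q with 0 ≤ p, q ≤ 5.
The identity holds for every pair in the range. For instance at (p, q) = (1, 4): both sides equal e^5 ≈ 148.4.

Answer: Always true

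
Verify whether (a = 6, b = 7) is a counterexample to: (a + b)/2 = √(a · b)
Substituting a = 6, b = 7:
LHS = (6 + 7)/2 = 13/2
RHS = √(6 · 7) = √(42) ≈ 6.481

Since LHS ≠ RHS, this pair disproves the claim.

Answer: Yes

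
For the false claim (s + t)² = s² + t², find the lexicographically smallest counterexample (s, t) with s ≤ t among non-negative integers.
(s, t) = (1, 1)

At (0, 0): both sides equal 0, so it holds there.

Substituting (1, 1) into the claim:
LHS = (1 + 1)² = 4
RHS = 1² + 1² = 2

Since LHS ≠ RHS, this pair disproves the claim, and no lexicographically smaller pair (s ≤ t, non-negative integers) does.

For instance (2, 5) is also a counterexample (LHS = 49, RHS = 29), but it's lexicographically larger.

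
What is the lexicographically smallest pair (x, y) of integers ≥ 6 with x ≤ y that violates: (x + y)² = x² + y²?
(x, y) = (6, 6)

Substituting (6, 6) into the claim:
LHS = (6 + 6)² = 144
RHS = 6² + 6² = 72

Since LHS ≠ RHS, this pair disproves the claim, and no lexicographically smaller pair (x ≤ y, integers ≥ 6) does.

For instance (7, 12) is also a counterexample (LHS = 361, RHS = 193), but it's lexicographically larger.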